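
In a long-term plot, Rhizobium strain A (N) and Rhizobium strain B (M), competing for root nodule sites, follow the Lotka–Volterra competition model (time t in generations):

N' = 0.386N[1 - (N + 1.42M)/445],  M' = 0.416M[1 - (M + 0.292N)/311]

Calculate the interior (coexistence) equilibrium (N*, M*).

N* ≈ 5.77, M* ≈ 309

Setting both brackets to zero gives the nullclines N + 1.42M = 445 and 0.292N + M = 311.
Substituting M = 311 - 0.292N into the first: N(1 - 1.42·0.292) = 445 - 1.42·311.
So N* = 3.38/0.585 = 5.77, and then M* = 311 - 0.292·5.77 = 309.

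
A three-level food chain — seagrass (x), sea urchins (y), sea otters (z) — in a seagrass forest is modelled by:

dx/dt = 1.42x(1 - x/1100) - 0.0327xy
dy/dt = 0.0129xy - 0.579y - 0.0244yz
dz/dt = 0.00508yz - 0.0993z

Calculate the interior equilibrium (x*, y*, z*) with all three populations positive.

x* ≈ 605, y* ≈ 19.5, z* ≈ 296

From dz/dt = 0: 0.00508y* = 0.0993, so y* = 19.5.
From dx/dt = 0: 1.42(1 - x*/1100) = 0.0327·19.5, giving x* = 1100·(1 - 0.45) = 605.
From dy/dt = 0: 0.0129·605 - 0.579 = 0.0244z*, so z* = 7.22/0.0244 = 296.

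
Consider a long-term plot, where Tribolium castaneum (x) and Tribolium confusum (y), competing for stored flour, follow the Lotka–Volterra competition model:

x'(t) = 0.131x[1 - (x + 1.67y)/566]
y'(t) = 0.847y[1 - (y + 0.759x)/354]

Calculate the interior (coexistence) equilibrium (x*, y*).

x* ≈ 94.1, y* ≈ 283

Setting both brackets to zero gives the nullclines x + 1.67y = 566 and 0.759x + y = 354.
Substituting y = 354 - 0.759x into the first: x(1 - 1.67·0.759) = 566 - 1.67·354.
So x* = -25.2/-0.268 = 94.1, and then y* = 354 - 0.759·94.1 = 283.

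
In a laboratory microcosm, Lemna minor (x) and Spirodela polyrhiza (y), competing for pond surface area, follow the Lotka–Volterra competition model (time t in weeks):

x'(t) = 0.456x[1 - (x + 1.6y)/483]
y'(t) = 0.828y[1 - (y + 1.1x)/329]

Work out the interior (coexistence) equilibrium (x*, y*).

x* ≈ 57.1, y* ≈ 266

Setting both brackets to zero gives the nullclines x + 1.6y = 483 and 1.1x + y = 329.
Substituting y = 329 - 1.1x into the first: x(1 - 1.6·1.1) = 483 - 1.6·329.
So x* = -43.4/-0.76 = 57.1, and then y* = 329 - 1.1·57.1 = 266.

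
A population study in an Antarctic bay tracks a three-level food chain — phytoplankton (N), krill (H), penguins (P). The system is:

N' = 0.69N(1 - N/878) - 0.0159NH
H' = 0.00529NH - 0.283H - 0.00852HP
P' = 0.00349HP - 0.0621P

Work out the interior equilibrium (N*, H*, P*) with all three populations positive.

From dP/dt = 0: 0.00349H* = 0.0621, so H* = 17.8.
From dN/dt = 0: 0.69(1 - N*/878) = 0.0159·17.8, giving N* = 878·(1 - 0.41) = 518.
From dH/dt = 0: 0.00529·518 - 0.283 = 0.00852P*, so P* = 2.46/0.00852 = 288.

N* ≈ 518, H* ≈ 17.8, P* ≈ 288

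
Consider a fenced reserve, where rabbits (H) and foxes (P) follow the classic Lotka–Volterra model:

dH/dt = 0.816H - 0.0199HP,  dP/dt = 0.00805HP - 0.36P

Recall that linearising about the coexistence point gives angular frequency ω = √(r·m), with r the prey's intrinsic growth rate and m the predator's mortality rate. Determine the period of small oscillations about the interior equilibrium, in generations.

T ≈ 11.6 generations

Here r = 0.816 and m = 0.36, so r·m = 0.294.
ω = √0.294 = 0.542 per generation, hence T = 2π/ω ≈ 11.6 generations.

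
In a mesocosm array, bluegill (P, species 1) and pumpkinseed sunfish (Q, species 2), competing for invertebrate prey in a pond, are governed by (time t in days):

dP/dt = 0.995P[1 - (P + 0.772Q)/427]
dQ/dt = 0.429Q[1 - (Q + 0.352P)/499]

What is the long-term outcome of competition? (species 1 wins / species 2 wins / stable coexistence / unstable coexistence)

stable coexistence

Compare the nullcline intercepts: K1/α12 = 427/0.772 = 553 > K2 = 499; K2/α21 = 499/0.352 = 1420 > K1 = 427.
Since both inequalities hold, each species can invade when rare, so the interior equilibrium is stable.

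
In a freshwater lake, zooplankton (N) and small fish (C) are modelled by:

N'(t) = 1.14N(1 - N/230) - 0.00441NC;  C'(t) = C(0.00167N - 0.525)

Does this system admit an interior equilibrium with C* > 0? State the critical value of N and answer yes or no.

Threshold N = 314; K < 314, so no, the predator goes extinct.

The predator equation gives dC/dt > 0 only when N > 0.525/0.00167 = 314.
Without the predator, N → K = 230. Since 230 < 314, the predator cannot invade.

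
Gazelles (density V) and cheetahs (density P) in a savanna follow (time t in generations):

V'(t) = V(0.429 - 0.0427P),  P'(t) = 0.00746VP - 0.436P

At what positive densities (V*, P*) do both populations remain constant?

V* ≈ 58.4, P* ≈ 10

Set dP/dt = 0 with P > 0: 0.00746V - 0.436 = 0, so V* = 0.436/0.00746 = 58.4.
Set dV/dt = 0 with V > 0: 0.429 - 0.0427P = 0, so P* = 0.429/0.0427 = 10.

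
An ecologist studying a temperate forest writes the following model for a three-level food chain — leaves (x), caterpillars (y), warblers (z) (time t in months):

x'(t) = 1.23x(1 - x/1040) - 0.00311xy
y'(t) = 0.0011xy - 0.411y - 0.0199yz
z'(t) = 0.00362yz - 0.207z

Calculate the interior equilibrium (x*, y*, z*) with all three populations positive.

x* ≈ 890, y* ≈ 57.2, z* ≈ 28.5

From dz/dt = 0: 0.00362y* = 0.207, so y* = 57.2.
From dx/dt = 0: 1.23(1 - x*/1040) = 0.00311·57.2, giving x* = 1040·(1 - 0.145) = 890.
From dy/dt = 0: 0.0011·890 - 0.411 = 0.0199z*, so z* = 0.568/0.0199 = 28.5.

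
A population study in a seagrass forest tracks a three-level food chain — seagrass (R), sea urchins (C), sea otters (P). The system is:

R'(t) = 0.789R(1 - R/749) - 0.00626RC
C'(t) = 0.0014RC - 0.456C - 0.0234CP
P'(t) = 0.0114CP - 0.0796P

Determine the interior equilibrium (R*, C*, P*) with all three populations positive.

From dP/dt = 0: 0.0114C* = 0.0796, so C* = 6.98.
From dR/dt = 0: 0.789(1 - R*/749) = 0.00626·6.98, giving R* = 749·(1 - 0.0554) = 708.
From dC/dt = 0: 0.0014·708 - 0.456 = 0.0234P*, so P* = 0.535/0.0234 = 22.8.

R* ≈ 708, C* ≈ 6.98, P* ≈ 22.8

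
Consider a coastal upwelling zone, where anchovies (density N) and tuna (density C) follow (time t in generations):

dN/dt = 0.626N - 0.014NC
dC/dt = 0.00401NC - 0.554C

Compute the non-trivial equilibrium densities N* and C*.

Set dC/dt = 0 with C > 0: 0.00401N - 0.554 = 0, so N* = 0.554/0.00401 = 138.
Set dN/dt = 0 with N > 0: 0.626 - 0.014C = 0, so C* = 0.626/0.014 = 44.7.

N* ≈ 138, C* ≈ 44.7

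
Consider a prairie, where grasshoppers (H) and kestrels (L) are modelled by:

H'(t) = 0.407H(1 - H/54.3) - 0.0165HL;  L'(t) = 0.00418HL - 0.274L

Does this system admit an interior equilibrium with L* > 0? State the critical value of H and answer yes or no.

The predator equation gives dL/dt > 0 only when H > 0.274/0.00418 = 65.6.
Without the predator, H → K = 54.3. Since 54.3 < 65.6, the predator cannot invade.

Threshold H = 65.6; K < 65.6, so no, the predator goes extinct.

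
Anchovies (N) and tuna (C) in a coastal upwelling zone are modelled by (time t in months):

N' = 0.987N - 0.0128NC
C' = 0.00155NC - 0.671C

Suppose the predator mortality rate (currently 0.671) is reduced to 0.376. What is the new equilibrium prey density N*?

At the interior fixed point, setting dC/dt = 0 with C > 0 fixes N* = (predator death rate)/(NC coefficient) — independent of the other coefficients.
With the change, N* = 0.376/0.00155 = 243; it falls from 433.

N* ≈ 243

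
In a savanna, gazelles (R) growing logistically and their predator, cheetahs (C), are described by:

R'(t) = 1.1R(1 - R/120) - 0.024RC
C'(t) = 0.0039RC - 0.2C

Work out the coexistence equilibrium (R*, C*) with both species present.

From dC/dt = 0 with C > 0: 0.0039R* = 0.2, so R* = 51.3.
Substitute into dR/dt = 0: 1.1(1 - 51.3/120) = 0.024C*.
The bracket is 0.573, giving C* = 0.63/0.024 = 26.2.

R* ≈ 51.3, C* ≈ 26.2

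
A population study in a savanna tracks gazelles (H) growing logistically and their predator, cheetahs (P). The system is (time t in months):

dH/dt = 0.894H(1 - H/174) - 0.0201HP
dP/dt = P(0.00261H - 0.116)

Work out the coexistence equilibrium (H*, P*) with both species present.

H* ≈ 44.4, P* ≈ 33.1

From dP/dt = 0 with P > 0: 0.00261H* = 0.116, so H* = 44.4.
Substitute into dH/dt = 0: 0.894(1 - 44.4/174) = 0.0201P*.
The bracket is 0.745, giving P* = 0.666/0.0201 = 33.1.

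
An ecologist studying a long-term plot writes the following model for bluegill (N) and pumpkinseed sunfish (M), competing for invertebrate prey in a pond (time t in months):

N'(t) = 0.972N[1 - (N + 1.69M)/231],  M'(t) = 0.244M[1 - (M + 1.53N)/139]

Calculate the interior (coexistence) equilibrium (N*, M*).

N* ≈ 2.47, M* ≈ 135

Setting both brackets to zero gives the nullclines N + 1.69M = 231 and 1.53N + M = 139.
Substituting M = 139 - 1.53N into the first: N(1 - 1.69·1.53) = 231 - 1.69·139.
So N* = -3.91/-1.59 = 2.47, and then M* = 139 - 1.53·2.47 = 135.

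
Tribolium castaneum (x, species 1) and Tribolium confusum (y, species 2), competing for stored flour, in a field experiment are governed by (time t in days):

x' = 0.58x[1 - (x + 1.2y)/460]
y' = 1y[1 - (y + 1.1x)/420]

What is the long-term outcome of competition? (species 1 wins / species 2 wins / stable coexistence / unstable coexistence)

unstable coexistence (outcome depends on initial conditions)

Compare the nullcline intercepts: K1/α12 = 460/1.2 = 383 < K2 = 420; K2/α21 = 420/1.1 = 382 < K1 = 460.
Since both are reversed, neither can invade when rare; the interior point is a saddle.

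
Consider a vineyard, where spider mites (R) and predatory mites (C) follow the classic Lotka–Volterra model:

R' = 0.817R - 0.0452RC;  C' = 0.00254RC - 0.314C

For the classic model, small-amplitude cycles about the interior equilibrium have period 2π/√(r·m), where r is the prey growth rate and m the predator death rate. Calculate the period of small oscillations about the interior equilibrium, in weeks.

T ≈ 12.4 weeks

Here r = 0.817 and m = 0.314, so r·m = 0.257.
ω = √0.257 = 0.506 per week, hence T = 2π/ω ≈ 12.4 weeks.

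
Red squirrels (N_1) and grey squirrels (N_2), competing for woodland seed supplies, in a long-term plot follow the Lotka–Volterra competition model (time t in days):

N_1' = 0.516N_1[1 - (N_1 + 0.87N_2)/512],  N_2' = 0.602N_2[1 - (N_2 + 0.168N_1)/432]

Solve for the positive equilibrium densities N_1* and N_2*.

N_1* ≈ 159, N_2* ≈ 405

Setting both brackets to zero gives the nullclines N_1 + 0.87N_2 = 512 and 0.168N_1 + N_2 = 432.
Substituting N_2 = 432 - 0.168N_1 into the first: N_1(1 - 0.87·0.168) = 512 - 0.87·432.
So N_1* = 136/0.854 = 159, and then N_2* = 432 - 0.168·159 = 405.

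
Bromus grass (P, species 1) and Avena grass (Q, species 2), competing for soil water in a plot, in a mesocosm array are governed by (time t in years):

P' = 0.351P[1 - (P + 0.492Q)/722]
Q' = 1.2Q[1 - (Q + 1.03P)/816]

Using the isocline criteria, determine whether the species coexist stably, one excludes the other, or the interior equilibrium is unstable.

Compare the nullcline intercepts: K1/α12 = 722/0.492 = 1470 > K2 = 816; K2/α21 = 816/1.03 = 792 > K1 = 722.
Since both inequalities hold, each species can invade when rare, so the interior equilibrium is stable.

stable coexistence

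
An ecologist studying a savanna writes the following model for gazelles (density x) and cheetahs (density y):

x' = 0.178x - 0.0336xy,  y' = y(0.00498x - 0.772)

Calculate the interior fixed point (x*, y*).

Set dy/dt = 0 with y > 0: 0.00498x - 0.772 = 0, so x* = 0.772/0.00498 = 155.
Set dx/dt = 0 with x > 0: 0.178 - 0.0336y = 0, so y* = 0.178/0.0336 = 5.3.

x* ≈ 155, y* ≈ 5.3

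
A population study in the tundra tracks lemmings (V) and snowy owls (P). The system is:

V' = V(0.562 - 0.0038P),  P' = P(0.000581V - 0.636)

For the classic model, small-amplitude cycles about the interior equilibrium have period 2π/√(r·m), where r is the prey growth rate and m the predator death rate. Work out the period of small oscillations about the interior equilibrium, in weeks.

T ≈ 10.5 weeks

Here r = 0.562 and m = 0.636, so r·m = 0.357.
ω = √0.357 = 0.598 per week, hence T = 2π/ω ≈ 10.5 weeks.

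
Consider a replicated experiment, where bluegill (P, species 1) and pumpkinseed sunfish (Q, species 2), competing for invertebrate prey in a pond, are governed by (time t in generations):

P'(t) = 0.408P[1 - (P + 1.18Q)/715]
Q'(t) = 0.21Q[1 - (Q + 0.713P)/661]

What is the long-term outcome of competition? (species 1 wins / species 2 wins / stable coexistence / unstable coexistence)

Compare the nullcline intercepts: K1/α12 = 715/1.18 = 606 < K2 = 661; K2/α21 = 661/0.713 = 927 > K1 = 715.
Since the inequalities point opposite ways, species 2 can invade but species 1 cannot.

species 2 excludes species 1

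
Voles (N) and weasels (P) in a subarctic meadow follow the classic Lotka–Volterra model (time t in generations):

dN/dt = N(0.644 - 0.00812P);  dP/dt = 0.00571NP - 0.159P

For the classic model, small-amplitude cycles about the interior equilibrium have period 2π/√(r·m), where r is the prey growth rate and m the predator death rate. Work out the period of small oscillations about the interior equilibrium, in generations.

Here r = 0.644 and m = 0.159, so r·m = 0.102.
ω = √0.102 = 0.32 per generation, hence T = 2π/ω ≈ 19.6 generations.

T ≈ 19.6 generations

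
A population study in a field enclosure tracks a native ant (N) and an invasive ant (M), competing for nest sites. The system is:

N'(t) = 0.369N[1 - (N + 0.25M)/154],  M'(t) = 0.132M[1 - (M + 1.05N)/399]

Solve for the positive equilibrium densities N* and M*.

Setting both brackets to zero gives the nullclines N + 0.25M = 154 and 1.05N + M = 399.
Substituting M = 399 - 1.05N into the first: N(1 - 0.25·1.05) = 154 - 0.25·399.
So N* = 54.2/0.738 = 73.6, and then M* = 399 - 1.05·73.6 = 322.

N* ≈ 73.6, M* ≈ 322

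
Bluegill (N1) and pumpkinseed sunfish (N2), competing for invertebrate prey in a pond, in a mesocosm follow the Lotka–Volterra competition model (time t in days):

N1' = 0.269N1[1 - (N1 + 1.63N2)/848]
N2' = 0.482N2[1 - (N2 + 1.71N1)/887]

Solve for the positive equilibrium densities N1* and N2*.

Setting both brackets to zero gives the nullclines N1 + 1.63N2 = 848 and 1.71N1 + N2 = 887.
Substituting N2 = 887 - 1.71N1 into the first: N1(1 - 1.63·1.71) = 848 - 1.63·887.
So N1* = -598/-1.79 = 334, and then N2* = 887 - 1.71·334 = 315.

N1* ≈ 334, N2* ≈ 315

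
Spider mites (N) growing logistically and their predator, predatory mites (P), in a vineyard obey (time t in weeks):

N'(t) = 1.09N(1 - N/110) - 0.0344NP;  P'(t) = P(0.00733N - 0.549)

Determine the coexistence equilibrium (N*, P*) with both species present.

From dP/dt = 0 with P > 0: 0.00733N* = 0.549, so N* = 74.9.
Substitute into dN/dt = 0: 1.09(1 - 74.9/110) = 0.0344P*.
The bracket is 0.319, giving P* = 0.348/0.0344 = 10.1.

N* ≈ 74.9, P* ≈ 10.1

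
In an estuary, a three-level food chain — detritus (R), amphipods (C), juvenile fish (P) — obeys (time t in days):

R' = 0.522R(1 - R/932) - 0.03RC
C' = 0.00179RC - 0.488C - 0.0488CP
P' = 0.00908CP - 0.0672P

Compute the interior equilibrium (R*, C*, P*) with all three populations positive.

From dP/dt = 0: 0.00908C* = 0.0672, so C* = 7.4.
From dR/dt = 0: 0.522(1 - R*/932) = 0.03·7.4, giving R* = 932·(1 - 0.425) = 536.
From dC/dt = 0: 0.00179·536 - 0.488 = 0.0488P*, so P* = 0.471/0.0488 = 9.65.

R* ≈ 536, C* ≈ 7.4, P* ≈ 9.65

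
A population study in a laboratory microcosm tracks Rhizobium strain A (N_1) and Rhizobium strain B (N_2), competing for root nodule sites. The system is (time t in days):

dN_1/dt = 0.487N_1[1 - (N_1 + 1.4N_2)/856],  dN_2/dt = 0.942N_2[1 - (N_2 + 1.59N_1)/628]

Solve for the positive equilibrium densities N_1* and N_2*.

N_1* ≈ 18.9, N_2* ≈ 598

Setting both brackets to zero gives the nullclines N_1 + 1.4N_2 = 856 and 1.59N_1 + N_2 = 628.
Substituting N_2 = 628 - 1.59N_1 into the first: N_1(1 - 1.4·1.59) = 856 - 1.4·628.
So N_1* = -23.2/-1.23 = 18.9, and then N_2* = 628 - 1.59·18.9 = 598.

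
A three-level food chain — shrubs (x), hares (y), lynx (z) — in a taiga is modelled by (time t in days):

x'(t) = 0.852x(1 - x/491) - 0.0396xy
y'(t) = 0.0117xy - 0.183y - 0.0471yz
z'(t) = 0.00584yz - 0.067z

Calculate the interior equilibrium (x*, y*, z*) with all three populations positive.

x* ≈ 229, y* ≈ 11.5, z* ≈ 53

From dz/dt = 0: 0.00584y* = 0.067, so y* = 11.5.
From dx/dt = 0: 0.852(1 - x*/491) = 0.0396·11.5, giving x* = 491·(1 - 0.533) = 229.
From dy/dt = 0: 0.0117·229 - 0.183 = 0.0471z*, so z* = 2.5/0.0471 = 53.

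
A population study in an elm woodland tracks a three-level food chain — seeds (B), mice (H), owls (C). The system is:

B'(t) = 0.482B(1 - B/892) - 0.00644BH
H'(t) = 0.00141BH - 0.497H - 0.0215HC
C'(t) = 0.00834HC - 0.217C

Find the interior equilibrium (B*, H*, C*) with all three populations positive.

From dC/dt = 0: 0.00834H* = 0.217, so H* = 26.
From dB/dt = 0: 0.482(1 - B*/892) = 0.00644·26, giving B* = 892·(1 - 0.348) = 582.
From dH/dt = 0: 0.00141·582 - 0.497 = 0.0215C*, so C* = 0.323/0.0215 = 15.

B* ≈ 582, H* ≈ 26, C* ≈ 15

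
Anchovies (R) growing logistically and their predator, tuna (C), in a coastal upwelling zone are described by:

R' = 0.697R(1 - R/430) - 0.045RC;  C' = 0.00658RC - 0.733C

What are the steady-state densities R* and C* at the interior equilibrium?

R* ≈ 111, C* ≈ 11.5

From dC/dt = 0 with C > 0: 0.00658R* = 0.733, so R* = 111.
Substitute into dR/dt = 0: 0.697(1 - 111/430) = 0.045C*.
The bracket is 0.741, giving C* = 0.516/0.045 = 11.5.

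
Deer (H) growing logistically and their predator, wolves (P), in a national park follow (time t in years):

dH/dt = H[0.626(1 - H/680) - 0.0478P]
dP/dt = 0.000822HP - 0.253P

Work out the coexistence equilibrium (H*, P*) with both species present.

H* ≈ 308, P* ≈ 7.17

From dP/dt = 0 with P > 0: 0.000822H* = 0.253, so H* = 308.
Substitute into dH/dt = 0: 0.626(1 - 308/680) = 0.0478P*.
The bracket is 0.547, giving P* = 0.343/0.0478 = 7.17.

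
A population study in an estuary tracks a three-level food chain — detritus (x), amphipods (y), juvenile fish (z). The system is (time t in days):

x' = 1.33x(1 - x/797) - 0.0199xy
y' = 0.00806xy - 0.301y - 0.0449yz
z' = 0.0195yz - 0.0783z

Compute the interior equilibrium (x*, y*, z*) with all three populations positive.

From dz/dt = 0: 0.0195y* = 0.0783, so y* = 4.02.
From dx/dt = 0: 1.33(1 - x*/797) = 0.0199·4.02, giving x* = 797·(1 - 0.0601) = 749.
From dy/dt = 0: 0.00806·749 - 0.301 = 0.0449z*, so z* = 5.74/0.0449 = 128.

x* ≈ 749, y* ≈ 4.02, z* ≈ 128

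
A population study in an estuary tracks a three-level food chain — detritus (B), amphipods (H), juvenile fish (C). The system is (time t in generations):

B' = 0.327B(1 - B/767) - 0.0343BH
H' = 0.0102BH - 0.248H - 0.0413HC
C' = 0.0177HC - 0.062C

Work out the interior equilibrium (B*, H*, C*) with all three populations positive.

B* ≈ 485, H* ≈ 3.5, C* ≈ 114

From dC/dt = 0: 0.0177H* = 0.062, so H* = 3.5.
From dB/dt = 0: 0.327(1 - B*/767) = 0.0343·3.5, giving B* = 767·(1 - 0.367) = 485.
From dH/dt = 0: 0.0102·485 - 0.248 = 0.0413C*, so C* = 4.7/0.0413 = 114.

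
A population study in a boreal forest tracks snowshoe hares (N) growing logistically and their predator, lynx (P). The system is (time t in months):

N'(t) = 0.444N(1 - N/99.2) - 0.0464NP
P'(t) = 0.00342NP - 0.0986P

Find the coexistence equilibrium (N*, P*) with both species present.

N* ≈ 28.8, P* ≈ 6.79

From dP/dt = 0 with P > 0: 0.00342N* = 0.0986, so N* = 28.8.
Substitute into dN/dt = 0: 0.444(1 - 28.8/99.2) = 0.0464P*.
The bracket is 0.709, giving P* = 0.315/0.0464 = 6.79.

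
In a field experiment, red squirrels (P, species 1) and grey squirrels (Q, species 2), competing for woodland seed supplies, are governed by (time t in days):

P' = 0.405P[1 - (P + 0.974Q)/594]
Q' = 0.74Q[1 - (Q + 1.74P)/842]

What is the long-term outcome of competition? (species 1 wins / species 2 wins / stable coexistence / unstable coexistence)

unstable coexistence (outcome depends on initial conditions)

Compare the nullcline intercepts: K1/α12 = 594/0.974 = 610 < K2 = 842; K2/α21 = 842/1.74 = 484 < K1 = 594.
Since both are reversed, neither can invade when rare; the interior point is a saddle.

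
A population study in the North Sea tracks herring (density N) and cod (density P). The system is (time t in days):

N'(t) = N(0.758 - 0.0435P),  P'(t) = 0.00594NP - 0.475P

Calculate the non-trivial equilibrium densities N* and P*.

N* ≈ 80, P* ≈ 17.4

Set dP/dt = 0 with P > 0: 0.00594N - 0.475 = 0, so N* = 0.475/0.00594 = 80.
Set dN/dt = 0 with N > 0: 0.758 - 0.0435P = 0, so P* = 0.758/0.0435 = 17.4.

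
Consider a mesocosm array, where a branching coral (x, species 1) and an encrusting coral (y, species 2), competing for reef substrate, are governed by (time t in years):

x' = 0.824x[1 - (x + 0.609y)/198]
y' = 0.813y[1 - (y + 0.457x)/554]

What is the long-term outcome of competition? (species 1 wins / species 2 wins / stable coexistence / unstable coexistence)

Compare the nullcline intercepts: K1/α12 = 198/0.609 = 325 < K2 = 554; K2/α21 = 554/0.457 = 1210 > K1 = 198.
Since the inequalities point opposite ways, species 2 can invade but species 1 cannot.

species 2 excludes species 1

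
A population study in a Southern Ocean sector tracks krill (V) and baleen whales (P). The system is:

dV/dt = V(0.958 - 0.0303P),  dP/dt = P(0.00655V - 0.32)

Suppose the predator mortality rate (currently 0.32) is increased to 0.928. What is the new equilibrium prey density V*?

V* ≈ 142

At the interior fixed point, setting dP/dt = 0 with P > 0 fixes V* = (predator death rate)/(VP coefficient) — independent of the other coefficients.
With the change, V* = 0.928/0.00655 = 142; it rises from 48.9.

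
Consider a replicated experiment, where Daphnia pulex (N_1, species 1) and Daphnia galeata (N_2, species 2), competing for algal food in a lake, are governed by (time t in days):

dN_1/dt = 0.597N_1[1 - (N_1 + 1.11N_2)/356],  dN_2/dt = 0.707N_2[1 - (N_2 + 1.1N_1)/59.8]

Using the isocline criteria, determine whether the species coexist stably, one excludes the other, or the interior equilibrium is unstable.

species 1 excludes species 2

Compare the nullcline intercepts: K1/α12 = 356/1.11 = 321 > K2 = 59.8; K2/α21 = 59.8/1.1 = 54.4 < K1 = 356.
Since the inequalities point opposite ways, species 1 can invade but species 2 cannot.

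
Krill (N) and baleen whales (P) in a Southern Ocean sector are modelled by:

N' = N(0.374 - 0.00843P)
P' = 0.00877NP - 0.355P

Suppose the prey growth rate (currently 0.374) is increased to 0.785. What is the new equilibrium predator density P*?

P* ≈ 93.1

At the interior fixed point, setting dN/dt = 0 with N > 0 fixes P* = (prey growth rate)/(NP coefficient) — independent of the other coefficients.
With the change, P* = 0.785/0.00843 = 93.1; it rises from 44.4.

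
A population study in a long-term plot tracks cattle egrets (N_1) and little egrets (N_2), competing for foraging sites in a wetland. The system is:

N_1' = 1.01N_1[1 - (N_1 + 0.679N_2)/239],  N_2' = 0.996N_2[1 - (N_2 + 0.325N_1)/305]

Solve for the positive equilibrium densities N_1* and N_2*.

Setting both brackets to zero gives the nullclines N_1 + 0.679N_2 = 239 and 0.325N_1 + N_2 = 305.
Substituting N_2 = 305 - 0.325N_1 into the first: N_1(1 - 0.679·0.325) = 239 - 0.679·305.
So N_1* = 31.9/0.779 = 40.9, and then N_2* = 305 - 0.325·40.9 = 292.

N_1* ≈ 40.9, N_2* ≈ 292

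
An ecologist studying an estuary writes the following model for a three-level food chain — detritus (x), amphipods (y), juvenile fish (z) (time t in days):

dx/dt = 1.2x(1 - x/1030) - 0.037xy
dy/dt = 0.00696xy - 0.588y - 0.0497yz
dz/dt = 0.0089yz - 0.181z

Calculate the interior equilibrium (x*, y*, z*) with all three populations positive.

x* ≈ 384, y* ≈ 20.3, z* ≈ 42

From dz/dt = 0: 0.0089y* = 0.181, so y* = 20.3.
From dx/dt = 0: 1.2(1 - x*/1030) = 0.037·20.3, giving x* = 1030·(1 - 0.627) = 384.
From dy/dt = 0: 0.00696·384 - 0.588 = 0.0497z*, so z* = 2.09/0.0497 = 42.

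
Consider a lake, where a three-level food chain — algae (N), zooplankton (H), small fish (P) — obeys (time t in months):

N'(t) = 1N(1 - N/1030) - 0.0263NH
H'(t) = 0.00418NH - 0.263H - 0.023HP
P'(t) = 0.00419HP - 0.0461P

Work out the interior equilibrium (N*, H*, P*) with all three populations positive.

N* ≈ 732, H* ≈ 11, P* ≈ 122

From dP/dt = 0: 0.00419H* = 0.0461, so H* = 11.
From dN/dt = 0: 1(1 - N*/1030) = 0.0263·11, giving N* = 1030·(1 - 0.289) = 732.
From dH/dt = 0: 0.00418·732 - 0.263 = 0.023P*, so P* = 2.8/0.023 = 122.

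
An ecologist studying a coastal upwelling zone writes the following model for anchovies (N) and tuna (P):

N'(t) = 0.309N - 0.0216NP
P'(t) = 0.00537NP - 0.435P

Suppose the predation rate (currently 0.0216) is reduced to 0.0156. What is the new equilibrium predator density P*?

P* ≈ 19.8

At the interior fixed point, setting dN/dt = 0 with N > 0 fixes P* = (prey growth rate)/(NP coefficient) — independent of the other coefficients.
With the change, P* = 0.309/0.0156 = 19.8; it rises from 14.3.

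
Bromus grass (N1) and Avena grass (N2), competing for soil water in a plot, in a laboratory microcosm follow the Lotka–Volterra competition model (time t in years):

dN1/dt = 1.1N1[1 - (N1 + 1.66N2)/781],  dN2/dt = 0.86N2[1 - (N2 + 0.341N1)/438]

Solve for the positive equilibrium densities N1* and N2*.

N1* ≈ 124, N2* ≈ 396

Setting both brackets to zero gives the nullclines N1 + 1.66N2 = 781 and 0.341N1 + N2 = 438.
Substituting N2 = 438 - 0.341N1 into the first: N1(1 - 1.66·0.341) = 781 - 1.66·438.
So N1* = 53.9/0.434 = 124, and then N2* = 438 - 0.341·124 = 396.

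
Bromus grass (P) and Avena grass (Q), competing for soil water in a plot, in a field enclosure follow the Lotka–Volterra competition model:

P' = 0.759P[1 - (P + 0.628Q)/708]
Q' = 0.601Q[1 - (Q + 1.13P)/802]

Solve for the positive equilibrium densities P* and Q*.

Setting both brackets to zero gives the nullclines P + 0.628Q = 708 and 1.13P + Q = 802.
Substituting Q = 802 - 1.13P into the first: P(1 - 0.628·1.13) = 708 - 0.628·802.
So P* = 204/0.29 = 704, and then Q* = 802 - 1.13·704 = 6.75.

P* ≈ 704, Q* ≈ 6.75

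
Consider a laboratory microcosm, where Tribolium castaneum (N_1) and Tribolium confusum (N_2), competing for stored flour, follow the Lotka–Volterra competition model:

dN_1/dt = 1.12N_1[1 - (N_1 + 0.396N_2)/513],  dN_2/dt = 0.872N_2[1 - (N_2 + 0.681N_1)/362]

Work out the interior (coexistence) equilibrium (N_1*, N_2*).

N_1* ≈ 506, N_2* ≈ 17.3

Setting both brackets to zero gives the nullclines N_1 + 0.396N_2 = 513 and 0.681N_1 + N_2 = 362.
Substituting N_2 = 362 - 0.681N_1 into the first: N_1(1 - 0.396·0.681) = 513 - 0.396·362.
So N_1* = 370/0.73 = 506, and then N_2* = 362 - 0.681·506 = 17.3.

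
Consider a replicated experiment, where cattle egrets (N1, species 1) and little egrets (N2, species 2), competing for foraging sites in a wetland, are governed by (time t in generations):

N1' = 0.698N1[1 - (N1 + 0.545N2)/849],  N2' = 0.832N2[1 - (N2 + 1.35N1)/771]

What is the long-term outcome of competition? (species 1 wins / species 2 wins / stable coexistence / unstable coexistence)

Compare the nullcline intercepts: K1/α12 = 849/0.545 = 1560 > K2 = 771; K2/α21 = 771/1.35 = 571 < K1 = 849.
Since the inequalities point opposite ways, species 1 can invade but species 2 cannot.

species 1 excludes species 2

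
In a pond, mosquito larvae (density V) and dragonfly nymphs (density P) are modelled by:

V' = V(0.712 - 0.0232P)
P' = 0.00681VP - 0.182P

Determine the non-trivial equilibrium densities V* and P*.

V* ≈ 26.7, P* ≈ 30.7

Set dP/dt = 0 with P > 0: 0.00681V - 0.182 = 0, so V* = 0.182/0.00681 = 26.7.
Set dV/dt = 0 with V > 0: 0.712 - 0.0232P = 0, so P* = 0.712/0.0232 = 30.7.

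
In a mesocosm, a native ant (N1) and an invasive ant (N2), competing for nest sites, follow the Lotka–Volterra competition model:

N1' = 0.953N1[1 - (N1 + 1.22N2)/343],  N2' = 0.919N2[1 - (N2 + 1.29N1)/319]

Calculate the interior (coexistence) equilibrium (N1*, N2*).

N1* ≈ 80.5, N2* ≈ 215

Setting both brackets to zero gives the nullclines N1 + 1.22N2 = 343 and 1.29N1 + N2 = 319.
Substituting N2 = 319 - 1.29N1 into the first: N1(1 - 1.22·1.29) = 343 - 1.22·319.
So N1* = -46.2/-0.574 = 80.5, and then N2* = 319 - 1.29·80.5 = 215.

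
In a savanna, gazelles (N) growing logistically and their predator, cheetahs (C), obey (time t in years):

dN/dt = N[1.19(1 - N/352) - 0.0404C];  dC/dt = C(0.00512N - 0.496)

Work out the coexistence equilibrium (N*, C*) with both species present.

From dC/dt = 0 with C > 0: 0.00512N* = 0.496, so N* = 96.9.
Substitute into dN/dt = 0: 1.19(1 - 96.9/352) = 0.0404C*.
The bracket is 0.725, giving C* = 0.862/0.0404 = 21.3.

N* ≈ 96.9, C* ≈ 21.3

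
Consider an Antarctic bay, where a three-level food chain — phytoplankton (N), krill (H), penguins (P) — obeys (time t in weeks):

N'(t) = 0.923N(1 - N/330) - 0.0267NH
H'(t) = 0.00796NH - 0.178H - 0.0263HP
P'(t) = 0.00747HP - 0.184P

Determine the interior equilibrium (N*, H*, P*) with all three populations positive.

From dP/dt = 0: 0.00747H* = 0.184, so H* = 24.6.
From dN/dt = 0: 0.923(1 - N*/330) = 0.0267·24.6, giving N* = 330·(1 - 0.713) = 94.9.
From dH/dt = 0: 0.00796·94.9 - 0.178 = 0.0263P*, so P* = 0.577/0.0263 = 21.9.

N* ≈ 94.9, H* ≈ 24.6, P* ≈ 21.9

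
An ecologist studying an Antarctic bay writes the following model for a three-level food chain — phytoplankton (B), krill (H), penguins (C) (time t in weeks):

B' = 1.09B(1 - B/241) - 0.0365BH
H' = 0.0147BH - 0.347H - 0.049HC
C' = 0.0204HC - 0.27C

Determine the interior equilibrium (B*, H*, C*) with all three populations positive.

From dC/dt = 0: 0.0204H* = 0.27, so H* = 13.2.
From dB/dt = 0: 1.09(1 - B*/241) = 0.0365·13.2, giving B* = 241·(1 - 0.443) = 134.
From dH/dt = 0: 0.0147·134 - 0.347 = 0.049C*, so C* = 1.63/0.049 = 33.2.

B* ≈ 134, H* ≈ 13.2, C* ≈ 33.2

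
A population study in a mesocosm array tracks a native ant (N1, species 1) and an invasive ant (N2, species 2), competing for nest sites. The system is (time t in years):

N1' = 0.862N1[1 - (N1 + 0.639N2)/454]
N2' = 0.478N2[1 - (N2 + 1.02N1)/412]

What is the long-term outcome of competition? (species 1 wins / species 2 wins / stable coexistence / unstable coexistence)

species 1 excludes species 2

Compare the nullcline intercepts: K1/α12 = 454/0.639 = 710 > K2 = 412; K2/α21 = 412/1.02 = 404 < K1 = 454.
Since the inequalities point opposite ways, species 1 can invade but species 2 cannot.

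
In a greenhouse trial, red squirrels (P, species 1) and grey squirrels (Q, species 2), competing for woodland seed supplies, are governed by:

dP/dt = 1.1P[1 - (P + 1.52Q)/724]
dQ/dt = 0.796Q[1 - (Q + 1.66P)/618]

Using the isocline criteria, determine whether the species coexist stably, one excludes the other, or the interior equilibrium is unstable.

Compare the nullcline intercepts: K1/α12 = 724/1.52 = 476 < K2 = 618; K2/α21 = 618/1.66 = 372 < K1 = 724.
Since both are reversed, neither can invade when rare; the interior point is a saddle.

unstable coexistence (outcome depends on initial conditions)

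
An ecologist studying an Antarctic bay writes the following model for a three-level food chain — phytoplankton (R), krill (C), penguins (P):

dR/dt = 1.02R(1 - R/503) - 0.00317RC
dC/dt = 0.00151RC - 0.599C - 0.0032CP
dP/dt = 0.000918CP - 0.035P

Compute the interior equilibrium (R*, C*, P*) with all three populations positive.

From dP/dt = 0: 0.000918C* = 0.035, so C* = 38.1.
From dR/dt = 0: 1.02(1 - R*/503) = 0.00317·38.1, giving R* = 503·(1 - 0.118) = 443.
From dC/dt = 0: 0.00151·443 - 0.599 = 0.0032P*, so P* = 0.0705/0.0032 = 22.

R* ≈ 443, C* ≈ 38.1, P* ≈ 22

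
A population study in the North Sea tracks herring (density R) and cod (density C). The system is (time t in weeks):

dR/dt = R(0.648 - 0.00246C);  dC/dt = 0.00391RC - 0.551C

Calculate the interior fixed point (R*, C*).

R* ≈ 141, C* ≈ 263

Set dC/dt = 0 with C > 0: 0.00391R - 0.551 = 0, so R* = 0.551/0.00391 = 141.
Set dR/dt = 0 with R > 0: 0.648 - 0.00246C = 0, so C* = 0.648/0.00246 = 263.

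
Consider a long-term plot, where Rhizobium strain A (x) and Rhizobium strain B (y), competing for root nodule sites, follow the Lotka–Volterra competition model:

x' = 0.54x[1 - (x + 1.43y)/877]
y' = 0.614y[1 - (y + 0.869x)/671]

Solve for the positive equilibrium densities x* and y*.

Setting both brackets to zero gives the nullclines x + 1.43y = 877 and 0.869x + y = 671.
Substituting y = 671 - 0.869x into the first: x(1 - 1.43·0.869) = 877 - 1.43·671.
So x* = -82.5/-0.243 = 340, and then y* = 671 - 0.869·340 = 375.

x* ≈ 340, y* ≈ 375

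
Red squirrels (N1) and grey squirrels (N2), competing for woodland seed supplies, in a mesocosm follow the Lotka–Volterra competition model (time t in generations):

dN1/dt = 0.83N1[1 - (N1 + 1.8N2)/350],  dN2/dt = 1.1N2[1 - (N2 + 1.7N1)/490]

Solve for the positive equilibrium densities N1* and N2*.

N1* ≈ 258, N2* ≈ 51

Setting both brackets to zero gives the nullclines N1 + 1.8N2 = 350 and 1.7N1 + N2 = 490.
Substituting N2 = 490 - 1.7N1 into the first: N1(1 - 1.8·1.7) = 350 - 1.8·490.
So N1* = -532/-2.06 = 258, and then N2* = 490 - 1.7·258 = 51.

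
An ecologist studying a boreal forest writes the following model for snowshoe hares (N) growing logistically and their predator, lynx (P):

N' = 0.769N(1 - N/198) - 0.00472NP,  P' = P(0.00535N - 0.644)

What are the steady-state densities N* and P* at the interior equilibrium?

From dP/dt = 0 with P > 0: 0.00535N* = 0.644, so N* = 120.
Substitute into dN/dt = 0: 0.769(1 - 120/198) = 0.00472P*.
The bracket is 0.392, giving P* = 0.301/0.00472 = 63.9.

N* ≈ 120, P* ≈ 63.9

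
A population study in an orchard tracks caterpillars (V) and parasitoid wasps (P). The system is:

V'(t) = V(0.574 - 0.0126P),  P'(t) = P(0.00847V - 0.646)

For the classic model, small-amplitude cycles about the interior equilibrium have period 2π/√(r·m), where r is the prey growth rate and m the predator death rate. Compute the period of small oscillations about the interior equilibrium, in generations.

Here r = 0.574 and m = 0.646, so r·m = 0.371.
ω = √0.371 = 0.609 per generation, hence T = 2π/ω ≈ 10.3 generations.

T ≈ 10.3 generations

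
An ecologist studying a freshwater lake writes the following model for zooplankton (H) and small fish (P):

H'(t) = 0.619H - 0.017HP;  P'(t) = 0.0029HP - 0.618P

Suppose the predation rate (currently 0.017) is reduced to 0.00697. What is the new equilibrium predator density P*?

P* ≈ 88.8

At the interior fixed point, setting dH/dt = 0 with H > 0 fixes P* = (prey growth rate)/(HP coefficient) — independent of the other coefficients.
With the change, P* = 0.619/0.00697 = 88.8; it rises from 36.4.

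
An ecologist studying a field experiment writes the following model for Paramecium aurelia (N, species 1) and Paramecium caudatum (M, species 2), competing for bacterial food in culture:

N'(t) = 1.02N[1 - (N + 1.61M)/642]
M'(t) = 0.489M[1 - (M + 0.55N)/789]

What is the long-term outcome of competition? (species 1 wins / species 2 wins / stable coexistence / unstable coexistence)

species 2 excludes species 1

Compare the nullcline intercepts: K1/α12 = 642/1.61 = 399 < K2 = 789; K2/α21 = 789/0.55 = 1430 > K1 = 642.
Since the inequalities point opposite ways, species 2 can invade but species 1 cannot.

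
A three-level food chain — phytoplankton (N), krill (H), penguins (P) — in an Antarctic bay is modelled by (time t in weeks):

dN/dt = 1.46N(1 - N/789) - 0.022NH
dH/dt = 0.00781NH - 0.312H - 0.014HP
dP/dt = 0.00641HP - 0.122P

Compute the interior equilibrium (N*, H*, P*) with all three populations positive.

N* ≈ 563, H* ≈ 19, P* ≈ 292

From dP/dt = 0: 0.00641H* = 0.122, so H* = 19.
From dN/dt = 0: 1.46(1 - N*/789) = 0.022·19, giving N* = 789·(1 - 0.287) = 563.
From dH/dt = 0: 0.00781·563 - 0.312 = 0.014P*, so P* = 4.08/0.014 = 292.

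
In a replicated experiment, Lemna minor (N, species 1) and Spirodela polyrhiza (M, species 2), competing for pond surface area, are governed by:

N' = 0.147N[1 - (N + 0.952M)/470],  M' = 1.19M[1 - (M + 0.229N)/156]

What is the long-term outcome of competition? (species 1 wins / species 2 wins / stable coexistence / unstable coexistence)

stable coexistence

Compare the nullcline intercepts: K1/α12 = 470/0.952 = 494 > K2 = 156; K2/α21 = 156/0.229 = 681 > K1 = 470.
Since both inequalities hold, each species can invade when rare, so the interior equilibrium is stable.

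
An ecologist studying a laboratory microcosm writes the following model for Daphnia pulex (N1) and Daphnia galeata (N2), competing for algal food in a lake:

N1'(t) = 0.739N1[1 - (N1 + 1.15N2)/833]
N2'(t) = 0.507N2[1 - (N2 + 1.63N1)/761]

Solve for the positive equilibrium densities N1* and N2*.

N1* ≈ 48.2, N2* ≈ 682

Setting both brackets to zero gives the nullclines N1 + 1.15N2 = 833 and 1.63N1 + N2 = 761.
Substituting N2 = 761 - 1.63N1 into the first: N1(1 - 1.15·1.63) = 833 - 1.15·761.
So N1* = -42.1/-0.874 = 48.2, and then N2* = 761 - 1.63·48.2 = 682.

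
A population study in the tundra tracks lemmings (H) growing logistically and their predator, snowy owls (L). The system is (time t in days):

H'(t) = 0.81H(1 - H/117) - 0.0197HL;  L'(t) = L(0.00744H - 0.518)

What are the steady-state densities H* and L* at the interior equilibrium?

H* ≈ 69.6, L* ≈ 16.6

From dL/dt = 0 with L > 0: 0.00744H* = 0.518, so H* = 69.6.
Substitute into dH/dt = 0: 0.81(1 - 69.6/117) = 0.0197L*.
The bracket is 0.405, giving L* = 0.328/0.0197 = 16.6.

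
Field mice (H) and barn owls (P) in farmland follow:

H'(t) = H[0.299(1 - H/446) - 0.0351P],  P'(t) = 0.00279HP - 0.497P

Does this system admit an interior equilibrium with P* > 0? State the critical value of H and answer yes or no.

The predator equation gives dP/dt > 0 only when H > 0.497/0.00279 = 178.
Without the predator, H → K = 446. Since 446 > 178, the predator can invade and persist.

Threshold H = 178; K > 178, so yes, the predator persists.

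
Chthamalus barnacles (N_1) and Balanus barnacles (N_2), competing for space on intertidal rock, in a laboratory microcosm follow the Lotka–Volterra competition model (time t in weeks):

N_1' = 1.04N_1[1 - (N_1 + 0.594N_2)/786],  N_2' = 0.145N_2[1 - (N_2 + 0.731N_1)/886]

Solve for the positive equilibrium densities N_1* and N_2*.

N_1* ≈ 459, N_2* ≈ 550

Setting both brackets to zero gives the nullclines N_1 + 0.594N_2 = 786 and 0.731N_1 + N_2 = 886.
Substituting N_2 = 886 - 0.731N_1 into the first: N_1(1 - 0.594·0.731) = 786 - 0.594·886.
So N_1* = 260/0.566 = 459, and then N_2* = 886 - 0.731·459 = 550.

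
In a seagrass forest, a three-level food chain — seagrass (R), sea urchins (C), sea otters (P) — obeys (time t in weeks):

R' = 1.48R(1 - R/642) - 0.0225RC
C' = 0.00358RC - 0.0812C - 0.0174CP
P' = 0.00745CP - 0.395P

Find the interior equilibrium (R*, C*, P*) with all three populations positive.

From dP/dt = 0: 0.00745C* = 0.395, so C* = 53.
From dR/dt = 0: 1.48(1 - R*/642) = 0.0225·53, giving R* = 642·(1 - 0.806) = 125.
From dC/dt = 0: 0.00358·125 - 0.0812 = 0.0174P*, so P* = 0.365/0.0174 = 21.

R* ≈ 125, C* ≈ 53, P* ≈ 21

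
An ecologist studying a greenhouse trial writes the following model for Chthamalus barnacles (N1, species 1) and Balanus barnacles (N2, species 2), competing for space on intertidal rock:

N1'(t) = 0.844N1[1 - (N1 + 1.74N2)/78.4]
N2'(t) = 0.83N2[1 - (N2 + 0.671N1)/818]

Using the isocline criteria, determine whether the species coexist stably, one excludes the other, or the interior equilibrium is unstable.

species 2 excludes species 1

Compare the nullcline intercepts: K1/α12 = 78.4/1.74 = 45.1 < K2 = 818; K2/α21 = 818/0.671 = 1220 > K1 = 78.4.
Since the inequalities point opposite ways, species 2 can invade but species 1 cannot.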